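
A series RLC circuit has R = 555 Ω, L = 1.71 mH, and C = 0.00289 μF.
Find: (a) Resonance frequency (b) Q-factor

Step 1 — Resonance condition Im(Z)=0 gives ω₀ = 1/√(LC).
Step 2 — ω₀ = 1/√(0.00171·2.89e-09) = 4.498e+05 rad/s.
Step 3 — f₀ = ω₀/(2π) = 7.159e+04 Hz.
Step 4 — Series Q: Q = ω₀L/R = 4.498e+05·0.00171/555 = 1.386.

(a) f₀ = 7.159e+04 Hz  (b) Q = 1.386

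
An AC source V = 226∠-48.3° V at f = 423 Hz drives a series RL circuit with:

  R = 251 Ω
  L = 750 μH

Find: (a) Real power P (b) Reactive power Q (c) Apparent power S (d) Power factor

Step 1 — Angular frequency: ω = 2π·f = 2π·423 = 2658 rad/s.
Step 2 — Component impedances:
  R: Z = R = 251 Ω
  L: Z = jωL = j·2658·0.00075 = 0 + j1.993 Ω
Step 3 — Series combination: Z_total = R + L = 251 + j1.993 Ω = 251∠0.5° Ω.
Step 4 — Source phasor: V = 226∠-48.3° V = 150.3 - j168.7 V.
Step 5 — Current: I = V / Z = 0.5936 - j0.677 A = 0.9004∠-48.8° A.
Step 6 — Complex power: S = V·I* = 203.5 + j1.616 VA.
Step 7 — Real power: P = Re(S) = 203.5 W.
Step 8 — Reactive power: Q = Im(S) = 1.616 VAR.
Step 9 — Apparent power: |S| = 203.5 VA.
Step 10 — Power factor: PF = P/|S| = 1 (lagging).

(a) P = 203.5 W  (b) Q = 1.616 VAR  (c) S = 203.5 VA  (d) PF = 1 (lagging)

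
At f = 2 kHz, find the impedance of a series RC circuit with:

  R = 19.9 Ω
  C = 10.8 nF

Step 1 — Angular frequency: ω = 2π·f = 2π·2000 = 1.257e+04 rad/s.
Step 2 — Component impedances:
  R: Z = R = 19.9 Ω
  C: Z = 1/(jωC) = -j/(ω·C) = 0 - j7368 Ω
Step 3 — Series combination: Z_total = R + C = 19.9 - j7368 Ω = 7368∠-89.8° Ω.

Z = 19.9 - j7368 Ω = 7368∠-89.8° Ω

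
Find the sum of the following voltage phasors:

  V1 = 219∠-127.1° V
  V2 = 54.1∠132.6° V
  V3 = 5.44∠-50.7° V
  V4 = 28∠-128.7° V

Step 1 — Convert each phasor to rectangular form:
  V1 = 219·(cos(-127.1°) + j·sin(-127.1°)) = -132.1 - j174.7 V
  V2 = 54.1·(cos(132.6°) + j·sin(132.6°)) = -36.62 + j39.82 V
  V3 = 5.44·(cos(-50.7°) + j·sin(-50.7°)) = 3.446 - j4.21 V
  V4 = 28·(cos(-128.7°) + j·sin(-128.7°)) = -17.51 - j21.85 V
Step 2 — Sum components: V_total = -182.8 - j160.9 V.
Step 3 — Convert to polar: |V_total| = 243.5 V, ∠V_total = -138.6°.

V_total = 243.5∠-138.6° V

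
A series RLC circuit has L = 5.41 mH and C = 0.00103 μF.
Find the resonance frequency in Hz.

Step 1 — Resonance condition Im(Z)=0 gives ω₀ = 1/√(LC).
Step 2 — ω₀ = 1/√(0.00541·1.03e-09) = 4.236e+05 rad/s.
Step 3 — f₀ = ω₀/(2π) = 6.742e+04 Hz.

f₀ = 6.742e+04 Hz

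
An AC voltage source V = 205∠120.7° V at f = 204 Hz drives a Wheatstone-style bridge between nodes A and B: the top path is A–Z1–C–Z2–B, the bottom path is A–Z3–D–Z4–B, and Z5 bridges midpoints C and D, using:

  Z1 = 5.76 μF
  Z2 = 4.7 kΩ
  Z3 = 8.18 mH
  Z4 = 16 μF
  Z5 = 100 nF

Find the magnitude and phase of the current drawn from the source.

Step 1 — Angular frequency: ω = 2π·f = 2π·204 = 1282 rad/s.
Step 2 — Component impedances:
  Z1: Z = 1/(jωC) = -j/(ω·C) = 0 - j135.4 Ω
  Z2: Z = R = 4700 Ω
  Z3: Z = jωL = j·1282·0.00818 = 0 + j10.48 Ω
  Z4: Z = 1/(jωC) = -j/(ω·C) = 0 - j48.76 Ω
  Z5: Z = 1/(jωC) = -j/(ω·C) = 0 - j7802 Ω
Step 3 — Bridge requires nodal analysis (the Z5 bridge couples midpoints C and D, so the two paths cannot be reduced to a simple series/parallel combination). Setting node B to ground and injecting 1 A at node A, the 3-node admittance system at A, C, D solves to V_A = Z_AB = 0.314 - j38.25 Ω = 38.25∠-89.5° Ω.
Step 4 — Source phasor: V = 205∠120.7° V = -104.7 + j176.3 V.
Step 5 — Ohm's law: I = V / Z_total = (-104.7 + j176.3) / (0.314 - j38.25) = -4.63 - j2.698 A.
Step 6 — Convert to polar: |I| = 5.359 A, ∠I = -149.8°.

I = 5.359∠-149.8° A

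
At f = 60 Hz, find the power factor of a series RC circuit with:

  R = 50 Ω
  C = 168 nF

Step 1 — Angular frequency: ω = 2π·f = 2π·60 = 377 rad/s.
Step 2 — Component impedances:
  R: Z = R = 50 Ω
  C: Z = 1/(jωC) = -j/(ω·C) = 0 - j1.579e+04 Ω
Step 3 — Series combination: Z_total = R + C = 50 - j1.579e+04 Ω = 1.579e+04∠-89.8° Ω.
Step 4 — Power factor: PF = cos(φ) = Re(Z)/|Z| = 50/1.579e+04 = 0.003167.
Step 5 — Type: Im(Z) = -1.579e+04 ⇒ leading (phase φ = -89.8°).

PF = 0.003167 (leading, φ = -89.8°)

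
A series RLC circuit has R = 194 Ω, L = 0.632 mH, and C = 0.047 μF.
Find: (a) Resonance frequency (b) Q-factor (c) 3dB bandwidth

Step 1 — Resonance condition Im(Z)=0 gives ω₀ = 1/√(LC).
Step 2 — ω₀ = 1/√(0.000632·4.7e-08) = 1.835e+05 rad/s.
Step 3 — f₀ = ω₀/(2π) = 2.92e+04 Hz.
Step 4 — Series Q: Q = ω₀L/R = 1.835e+05·0.000632/194 = 0.5977.
Step 5 — 3dB bandwidth: Δω = ω₀/Q = 3.07e+05 rad/s; BW = Δω/(2π) = 4.885e+04 Hz.

(a) f₀ = 2.92e+04 Hz  (b) Q = 0.5977  (c) BW = 4.885e+04 Hz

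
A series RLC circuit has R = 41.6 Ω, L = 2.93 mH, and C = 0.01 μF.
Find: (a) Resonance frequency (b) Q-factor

Step 1 — Resonance condition Im(Z)=0 gives ω₀ = 1/√(LC).
Step 2 — ω₀ = 1/√(0.00293·1e-08) = 1.847e+05 rad/s.
Step 3 — f₀ = ω₀/(2π) = 2.94e+04 Hz.
Step 4 — Series Q: Q = ω₀L/R = 1.847e+05·0.00293/41.6 = 13.01.

(a) f₀ = 2.94e+04 Hz  (b) Q = 13.01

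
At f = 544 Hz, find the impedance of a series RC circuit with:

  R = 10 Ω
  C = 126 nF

Step 1 — Angular frequency: ω = 2π·f = 2π·544 = 3418 rad/s.
Step 2 — Component impedances:
  R: Z = R = 10 Ω
  C: Z = 1/(jωC) = -j/(ω·C) = 0 - j2322 Ω
Step 3 — Series combination: Z_total = R + C = 10 - j2322 Ω = 2322∠-89.8° Ω.

Z = 10 - j2322 Ω = 2322∠-89.8° Ω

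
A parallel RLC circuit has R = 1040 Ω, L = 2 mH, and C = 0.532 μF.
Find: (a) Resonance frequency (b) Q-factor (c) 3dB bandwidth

Step 1 — Resonance: ω₀ = 1/√(LC) = 1/√(0.002·5.32e-07) = 3.066e+04 rad/s.
Step 2 — f₀ = ω₀/(2π) = 4879 Hz.
Step 3 — Parallel Q: Q = R/(ω₀L) = 1040/(3.066e+04·0.002) = 16.96.
Step 4 — Bandwidth: Δω = ω₀/Q = 1807 rad/s; BW = Δω/(2π) = 287.7 Hz.

(a) f₀ = 4879 Hz  (b) Q = 16.96  (c) BW = 287.7 Hz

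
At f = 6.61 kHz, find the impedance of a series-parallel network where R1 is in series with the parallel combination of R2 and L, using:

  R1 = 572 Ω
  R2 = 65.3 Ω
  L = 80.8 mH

Step 1 — Angular frequency: ω = 2π·f = 2π·6610 = 4.153e+04 rad/s.
Step 2 — Component impedances:
  R1: Z = R = 572 Ω
  R2: Z = R = 65.3 Ω
  L: Z = jωL = j·4.153e+04·0.0808 = 0 + j3356 Ω
Step 3 — Parallel branch: R2 || L = 1/(1/R2 + 1/L) = 65.28 + j1.27 Ω.
Step 4 — Series with R1: Z_total = R1 + (R2 || L) = 637.3 + j1.27 Ω = 637.3∠0.1° Ω.

Z = 637.3 + j1.27 Ω = 637.3∠0.1° Ω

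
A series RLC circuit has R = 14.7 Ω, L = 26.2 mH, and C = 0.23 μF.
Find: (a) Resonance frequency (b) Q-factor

Step 1 — Resonance condition Im(Z)=0 gives ω₀ = 1/√(LC).
Step 2 — ω₀ = 1/√(0.0262·2.3e-07) = 1.288e+04 rad/s.
Step 3 — f₀ = ω₀/(2π) = 2050 Hz.
Step 4 — Series Q: Q = ω₀L/R = 1.288e+04·0.0262/14.7 = 22.96.

(a) f₀ = 2050 Hz  (b) Q = 22.96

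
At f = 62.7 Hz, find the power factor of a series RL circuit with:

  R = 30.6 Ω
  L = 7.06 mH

Step 1 — Angular frequency: ω = 2π·f = 2π·62.7 = 394 rad/s.
Step 2 — Component impedances:
  R: Z = R = 30.6 Ω
  L: Z = jωL = j·394·0.00706 = 0 + j2.781 Ω
Step 3 — Series combination: Z_total = R + L = 30.6 + j2.781 Ω = 30.73∠5.2° Ω.
Step 4 — Power factor: PF = cos(φ) = Re(Z)/|Z| = 30.6/30.726 = 0.9959.
Step 5 — Type: Im(Z) = 2.781 ⇒ lagging (phase φ = 5.2°).

PF = 0.9959 (lagging, φ = 5.2°)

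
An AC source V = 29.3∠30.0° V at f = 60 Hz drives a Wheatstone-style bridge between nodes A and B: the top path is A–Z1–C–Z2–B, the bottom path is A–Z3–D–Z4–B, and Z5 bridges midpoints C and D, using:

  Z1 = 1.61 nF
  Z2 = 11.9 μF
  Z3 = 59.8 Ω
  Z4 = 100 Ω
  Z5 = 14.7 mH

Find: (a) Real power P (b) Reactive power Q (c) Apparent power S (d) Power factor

Step 1 — Angular frequency: ω = 2π·f = 2π·60 = 377 rad/s.
Step 2 — Component impedances:
  Z1: Z = 1/(jωC) = -j/(ω·C) = 0 - j1.648e+06 Ω
  Z2: Z = 1/(jωC) = -j/(ω·C) = 0 - j222.9 Ω
  Z3: Z = R = 59.8 Ω
  Z4: Z = R = 100 Ω
  Z5: Z = jωL = j·377·0.0147 = 0 + j5.542 Ω
Step 3 — Bridge requires nodal analysis (the Z5 bridge couples midpoints C and D, so the two paths cannot be reduced to a simple series/parallel combination). Setting node B to ground and injecting 1 A at node A, the 3-node admittance system at A, C, D solves to V_A = Z_AB = 142.3 - j37.97 Ω = 147.3∠-14.9° Ω.
Step 4 — Source phasor: V = 29.3∠30.0° V = 25.37 + j14.65 V.
Step 5 — Current: I = V / Z = 0.1408 + j0.1405 A = 0.1989∠44.9° A.
Step 6 — Complex power: S = V·I* = 5.631 - j1.502 VA.
Step 7 — Real power: P = Re(S) = 5.631 W.
Step 8 — Reactive power: Q = Im(S) = -1.502 VAR.
Step 9 — Apparent power: |S| = 5.828 VA.
Step 10 — Power factor: PF = P/|S| = 0.9662 (leading).

(a) P = 5.631 W  (b) Q = -1.502 VAR  (c) S = 5.828 VA  (d) PF = 0.9662 (leading)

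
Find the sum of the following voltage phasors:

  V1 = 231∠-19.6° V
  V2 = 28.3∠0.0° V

Step 1 — Convert each phasor to rectangular form:
  V1 = 231·(cos(-19.6°) + j·sin(-19.6°)) = 217.6 - j77.49 V
  V2 = 28.3·(cos(0.0°) + j·sin(0.0°)) = 28.3 V
Step 2 — Sum components: V_total = 245.9 - j77.49 V.
Step 3 — Convert to polar: |V_total| = 257.8 V, ∠V_total = -17.5°.

V_total = 257.8∠-17.5° V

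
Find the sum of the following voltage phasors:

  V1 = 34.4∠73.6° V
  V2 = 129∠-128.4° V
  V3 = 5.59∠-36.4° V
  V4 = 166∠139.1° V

Step 1 — Convert each phasor to rectangular form:
  V1 = 34.4·(cos(73.6°) + j·sin(73.6°)) = 9.713 + j33 V
  V2 = 129·(cos(-128.4°) + j·sin(-128.4°)) = -80.13 - j101.1 V
  V3 = 5.59·(cos(-36.4°) + j·sin(-36.4°)) = 4.499 - j3.317 V
  V4 = 166·(cos(139.1°) + j·sin(139.1°)) = -125.5 + j108.7 V
Step 2 — Sum components: V_total = -191.4 + j37.27 V.
Step 3 — Convert to polar: |V_total| = 195 V, ∠V_total = 169.0°.

V_total = 195∠169.0° V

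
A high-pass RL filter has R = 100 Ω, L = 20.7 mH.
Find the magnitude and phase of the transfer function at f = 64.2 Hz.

Step 1 — Angular frequency: ω = 2π·64.2 = 403.4 rad/s.
Step 2 — Transfer function: H(jω) = jωL/(R + jωL).
Step 3 — Numerator jωL = j·8.35; denominator R + jωL = 100 + j8.35.
Step 4 — H = 0.006924 + j0.08292.
Step 5 — Magnitude: |H| = 0.08321 (-21.6 dB); phase: φ = 85.2°.

|H| = 0.08321 (-21.6 dB), φ = 85.2°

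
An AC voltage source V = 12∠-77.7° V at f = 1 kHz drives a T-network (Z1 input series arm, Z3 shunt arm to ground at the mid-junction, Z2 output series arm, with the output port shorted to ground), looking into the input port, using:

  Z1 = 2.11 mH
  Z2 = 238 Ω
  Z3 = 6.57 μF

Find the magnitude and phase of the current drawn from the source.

Step 1 — Angular frequency: ω = 2π·f = 2π·1000 = 6283 rad/s.
Step 2 — Component impedances:
  Z1: Z = jωL = j·6283·0.00211 = 0 + j13.26 Ω
  Z2: Z = R = 238 Ω
  Z3: Z = 1/(jωC) = -j/(ω·C) = 0 - j24.22 Ω
Step 3 — With the output port shorted to ground, the output series arm Z2 runs from the junction to ground; the shunt arm Z3 also runs from the junction to ground. They appear in parallel: Z3 || Z2 = 2.44 - j23.98 Ω.
Step 4 — Series with input arm Z1: Z_in = Z1 + (Z3 || Z2) = 2.44 - j10.72 Ω = 10.99∠-77.2° Ω.
Step 5 — Source phasor: V = 12∠-77.7° V = 2.556 - j11.72 V.
Step 6 — Ohm's law: I = V / Z_total = (2.556 - j11.72) / (2.44 - j10.72) = 1.092 - j0.01003 A.
Step 7 — Convert to polar: |I| = 1.092 A, ∠I = -0.5°.

I = 1.092∠-0.5° A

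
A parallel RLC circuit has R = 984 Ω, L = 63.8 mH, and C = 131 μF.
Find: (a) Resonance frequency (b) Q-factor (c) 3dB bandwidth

Step 1 — Resonance: ω₀ = 1/√(LC) = 1/√(0.0638·0.000131) = 345.9 rad/s.
Step 2 — f₀ = ω₀/(2π) = 55.05 Hz.
Step 3 — Parallel Q: Q = R/(ω₀L) = 984/(345.9·0.0638) = 44.59.
Step 4 — Bandwidth: Δω = ω₀/Q = 7.758 rad/s; BW = Δω/(2π) = 1.235 Hz.

(a) f₀ = 55.05 Hz  (b) Q = 44.59  (c) BW = 1.235 Hz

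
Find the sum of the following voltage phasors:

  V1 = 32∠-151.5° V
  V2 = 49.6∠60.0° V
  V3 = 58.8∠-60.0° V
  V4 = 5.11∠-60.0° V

Step 1 — Convert each phasor to rectangular form:
  V1 = 32·(cos(-151.5°) + j·sin(-151.5°)) = -28.12 - j15.27 V
  V2 = 49.6·(cos(60.0°) + j·sin(60.0°)) = 24.8 + j42.95 V
  V3 = 58.8·(cos(-60.0°) + j·sin(-60.0°)) = 29.4 - j50.92 V
  V4 = 5.11·(cos(-60.0°) + j·sin(-60.0°)) = 2.555 - j4.425 V
Step 2 — Sum components: V_total = 28.63 - j27.66 V.
Step 3 — Convert to polar: |V_total| = 39.81 V, ∠V_total = -44.0°.

V_total = 39.81∠-44.0° V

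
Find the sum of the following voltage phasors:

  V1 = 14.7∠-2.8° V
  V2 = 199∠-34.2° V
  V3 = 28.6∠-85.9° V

Step 1 — Convert each phasor to rectangular form:
  V1 = 14.7·(cos(-2.8°) + j·sin(-2.8°)) = 14.68 - j0.7181 V
  V2 = 199·(cos(-34.2°) + j·sin(-34.2°)) = 164.6 - j111.9 V
  V3 = 28.6·(cos(-85.9°) + j·sin(-85.9°)) = 2.045 - j28.53 V
Step 2 — Sum components: V_total = 181.3 - j141.1 V.
Step 3 — Convert to polar: |V_total| = 229.7 V, ∠V_total = -37.9°.

V_total = 229.7∠-37.9° V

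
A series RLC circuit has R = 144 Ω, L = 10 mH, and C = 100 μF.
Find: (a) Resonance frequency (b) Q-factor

Step 1 — Resonance condition Im(Z)=0 gives ω₀ = 1/√(LC).
Step 2 — ω₀ = 1/√(0.01·0.0001) = 1000 rad/s.
Step 3 — f₀ = ω₀/(2π) = 159.2 Hz.
Step 4 — Series Q: Q = ω₀L/R = 1000·0.01/144 = 0.06944.

(a) f₀ = 159.2 Hz  (b) Q = 0.06944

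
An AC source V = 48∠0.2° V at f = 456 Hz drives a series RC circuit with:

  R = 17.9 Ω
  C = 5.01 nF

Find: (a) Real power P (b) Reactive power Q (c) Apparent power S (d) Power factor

Step 1 — Angular frequency: ω = 2π·f = 2π·456 = 2865 rad/s.
Step 2 — Component impedances:
  R: Z = R = 17.9 Ω
  C: Z = 1/(jωC) = -j/(ω·C) = 0 - j6.967e+04 Ω
Step 3 — Series combination: Z_total = R + C = 17.9 - j6.967e+04 Ω = 6.967e+04∠-90.0° Ω.
Step 4 — Source phasor: V = 48∠0.2° V = 48 + j0.1676 V.
Step 5 — Current: I = V / Z = -2.228e-06 + j0.000689 A = 0.000689∠90.2° A.
Step 6 — Complex power: S = V·I* = 8.498e-06 - j0.03307 VA.
Step 7 — Real power: P = Re(S) = 8.498e-06 W.
Step 8 — Reactive power: Q = Im(S) = -0.03307 VAR.
Step 9 — Apparent power: |S| = 0.03307 VA.
Step 10 — Power factor: PF = P/|S| = 0.0002569 (leading).

(a) P = 8.498e-06 W  (b) Q = -0.03307 VAR  (c) S = 0.03307 VA  (d) PF = 0.0002569 (leading)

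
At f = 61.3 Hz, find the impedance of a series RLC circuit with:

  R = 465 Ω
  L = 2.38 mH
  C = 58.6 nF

Step 1 — Angular frequency: ω = 2π·f = 2π·61.3 = 385.2 rad/s.
Step 2 — Component impedances:
  R: Z = R = 465 Ω
  L: Z = jωL = j·385.2·0.00238 = 0 + j0.9167 Ω
  C: Z = 1/(jωC) = -j/(ω·C) = 0 - j4.431e+04 Ω
Step 3 — Series combination: Z_total = R + L + C = 465 - j4.431e+04 Ω = 4.431e+04∠-89.4° Ω.

Z = 465 - j4.431e+04 Ω = 4.431e+04∠-89.4° Ω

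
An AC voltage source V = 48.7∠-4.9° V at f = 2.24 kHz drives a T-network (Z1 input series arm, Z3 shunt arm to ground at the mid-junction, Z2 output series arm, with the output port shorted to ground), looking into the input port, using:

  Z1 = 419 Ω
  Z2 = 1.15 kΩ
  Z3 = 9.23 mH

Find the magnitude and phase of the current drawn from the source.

Step 1 — Angular frequency: ω = 2π·f = 2π·2240 = 1.407e+04 rad/s.
Step 2 — Component impedances:
  Z1: Z = R = 419 Ω
  Z2: Z = R = 1150 Ω
  Z3: Z = jωL = j·1.407e+04·0.00923 = 0 + j129.9 Ω
Step 3 — With the output port shorted to ground, the output series arm Z2 runs from the junction to ground; the shunt arm Z3 also runs from the junction to ground. They appear in parallel: Z3 || Z2 = 14.49 + j128.3 Ω.
Step 4 — Series with input arm Z1: Z_in = Z1 + (Z3 || Z2) = 433.5 + j128.3 Ω = 452.1∠16.5° Ω.
Step 5 — Source phasor: V = 48.7∠-4.9° V = 48.52 - j4.16 V.
Step 6 — Ohm's law: I = V / Z_total = (48.52 - j4.16) / (433.5 + j128.3) = 0.1003 - j0.03928 A.
Step 7 — Convert to polar: |I| = 0.1077 A, ∠I = -21.4°.

I = 0.1077∠-21.4° A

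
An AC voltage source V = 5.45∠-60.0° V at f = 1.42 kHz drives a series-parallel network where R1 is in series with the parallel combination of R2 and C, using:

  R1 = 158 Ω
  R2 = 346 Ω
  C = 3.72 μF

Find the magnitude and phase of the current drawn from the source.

Step 1 — Angular frequency: ω = 2π·f = 2π·1420 = 8922 rad/s.
Step 2 — Component impedances:
  R1: Z = R = 158 Ω
  R2: Z = R = 346 Ω
  C: Z = 1/(jωC) = -j/(ω·C) = 0 - j30.13 Ω
Step 3 — Parallel branch: R2 || C = 1/(1/R2 + 1/C) = 2.604 - j29.9 Ω.
Step 4 — Series with R1: Z_total = R1 + (R2 || C) = 160.6 - j29.9 Ω = 163.4∠-10.5° Ω.
Step 5 — Source phasor: V = 5.45∠-60.0° V = 2.725 - j4.72 V.
Step 6 — Ohm's law: I = V / Z_total = (2.725 - j4.72) / (160.6 - j29.9) = 0.02169 - j0.02535 A.
Step 7 — Convert to polar: |I| = 0.03336 A, ∠I = -49.5°.

I = 0.03336∠-49.5° A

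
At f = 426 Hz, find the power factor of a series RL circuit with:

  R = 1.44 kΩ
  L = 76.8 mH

Step 1 — Angular frequency: ω = 2π·f = 2π·426 = 2677 rad/s.
Step 2 — Component impedances:
  R: Z = R = 1440 Ω
  L: Z = jωL = j·2677·0.0768 = 0 + j205.6 Ω
Step 3 — Series combination: Z_total = R + L = 1440 + j205.6 Ω = 1455∠8.1° Ω.
Step 4 — Power factor: PF = cos(φ) = Re(Z)/|Z| = 1440/1454.6 = 0.99.
Step 5 — Type: Im(Z) = 205.6 ⇒ lagging (phase φ = 8.1°).

PF = 0.99 (lagging, φ = 8.1°)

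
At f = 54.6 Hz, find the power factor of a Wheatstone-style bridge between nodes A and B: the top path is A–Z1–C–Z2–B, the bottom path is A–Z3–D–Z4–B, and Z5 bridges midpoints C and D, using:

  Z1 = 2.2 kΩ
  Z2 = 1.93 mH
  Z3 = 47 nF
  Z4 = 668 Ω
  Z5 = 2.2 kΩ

Step 1 — Angular frequency: ω = 2π·f = 2π·54.6 = 343.1 rad/s.
Step 2 — Component impedances:
  Z1: Z = R = 2200 Ω
  Z2: Z = jωL = j·343.1·0.00193 = 0 + j0.6621 Ω
  Z3: Z = 1/(jωC) = -j/(ω·C) = 0 - j6.202e+04 Ω
  Z4: Z = R = 668 Ω
  Z5: Z = R = 2200 Ω
Step 3 — Bridge requires nodal analysis (the Z5 bridge couples midpoints C and D, so the two paths cannot be reduced to a simple series/parallel combination). Setting node B to ground and injecting 1 A at node A, the 3-node admittance system at A, C, D solves to V_A = Z_AB = 2197 - j77.23 Ω = 2198∠-2.0° Ω.
Step 4 — Power factor: PF = cos(φ) = Re(Z)/|Z| = 2196.6/2198 = 0.9994.
Step 5 — Type: Im(Z) = -77.23 ⇒ leading (phase φ = -2.0°).

PF = 0.9994 (leading, φ = -2.0°)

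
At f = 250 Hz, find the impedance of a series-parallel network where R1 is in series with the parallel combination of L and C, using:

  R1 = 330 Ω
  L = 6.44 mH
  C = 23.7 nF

Step 1 — Angular frequency: ω = 2π·f = 2π·250 = 1571 rad/s.
Step 2 — Component impedances:
  R1: Z = R = 330 Ω
  L: Z = jωL = j·1571·0.00644 = 0 + j10.12 Ω
  C: Z = 1/(jωC) = -j/(ω·C) = 0 - j2.686e+04 Ω
Step 3 — Parallel branch: L || C = 1/(1/L + 1/C) = 0 + j10.12 Ω.
Step 4 — Series with R1: Z_total = R1 + (L || C) = 330 + j10.12 Ω = 330.2∠1.8° Ω.

Z = 330 + j10.12 Ω = 330.2∠1.8° Ω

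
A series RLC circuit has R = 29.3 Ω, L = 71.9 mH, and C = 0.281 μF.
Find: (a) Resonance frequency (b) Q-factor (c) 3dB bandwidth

Step 1 — Resonance: ω₀ = 1/√(LC) = 1/√(0.0719·2.81e-07) = 7035 rad/s.
Step 2 — f₀ = ω₀/(2π) = 1120 Hz.
Step 3 — Series Q: Q = ω₀L/R = 7035·0.0719/29.3 = 17.26.
Step 4 — Bandwidth: Δω = ω₀/Q = 407.5 rad/s; BW = Δω/(2π) = 64.86 Hz.

(a) f₀ = 1120 Hz  (b) Q = 17.26  (c) BW = 64.86 Hz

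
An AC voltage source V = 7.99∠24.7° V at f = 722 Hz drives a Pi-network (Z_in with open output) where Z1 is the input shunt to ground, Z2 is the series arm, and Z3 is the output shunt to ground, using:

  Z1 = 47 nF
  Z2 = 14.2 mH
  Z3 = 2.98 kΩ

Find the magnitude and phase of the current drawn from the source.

Step 1 — Angular frequency: ω = 2π·f = 2π·722 = 4536 rad/s.
Step 2 — Component impedances:
  Z1: Z = 1/(jωC) = -j/(ω·C) = 0 - j4690 Ω
  Z2: Z = jωL = j·4536·0.0142 = 0 + j64.42 Ω
  Z3: Z = R = 2980 Ω
Step 3 — With open output, the series arm Z2 and the output shunt Z3 appear in series to ground: Z2 + Z3 = 2980 + j64.42 Ω.
Step 4 — Parallel with input shunt Z1: Z_in = Z1 || (Z2 + Z3) = 2165 - j1329 Ω = 2541∠-31.6° Ω.
Step 5 — Source phasor: V = 7.99∠24.7° V = 7.259 + j3.339 V.
Step 6 — Ohm's law: I = V / Z_total = (7.259 + j3.339) / (2165 - j1329) = 0.001747 + j0.002615 A.
Step 7 — Convert to polar: |I| = 0.003145 A, ∠I = 56.3°.

I = 0.003145∠56.3° A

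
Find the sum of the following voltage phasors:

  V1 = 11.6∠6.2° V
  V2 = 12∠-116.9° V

Step 1 — Convert each phasor to rectangular form:
  V1 = 11.6·(cos(6.2°) + j·sin(6.2°)) = 11.53 + j1.253 V
  V2 = 12·(cos(-116.9°) + j·sin(-116.9°)) = -5.429 - j10.7 V
Step 2 — Sum components: V_total = 6.103 - j9.449 V.
Step 3 — Convert to polar: |V_total| = 11.25 V, ∠V_total = -57.1°.

V_total = 11.25∠-57.1° V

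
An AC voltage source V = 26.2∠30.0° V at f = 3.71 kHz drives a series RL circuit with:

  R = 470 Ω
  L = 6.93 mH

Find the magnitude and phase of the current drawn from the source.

Step 1 — Angular frequency: ω = 2π·f = 2π·3710 = 2.331e+04 rad/s.
Step 2 — Component impedances:
  R: Z = R = 470 Ω
  L: Z = jωL = j·2.331e+04·0.00693 = 0 + j161.5 Ω
Step 3 — Series combination: Z_total = R + L = 470 + j161.5 Ω = 497∠19.0° Ω.
Step 4 — Source phasor: V = 26.2∠30.0° V = 22.69 + j13.1 V.
Step 5 — Ohm's law: I = V / Z_total = (22.69 + j13.1) / (470 + j161.5) = 0.05174 + j0.01009 A.
Step 6 — Convert to polar: |I| = 0.05272 A, ∠I = 11.0°.

I = 0.05272∠11.0° A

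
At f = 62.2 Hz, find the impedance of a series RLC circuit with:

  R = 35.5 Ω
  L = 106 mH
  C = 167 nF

Step 1 — Angular frequency: ω = 2π·f = 2π·62.2 = 390.8 rad/s.
Step 2 — Component impedances:
  R: Z = R = 35.5 Ω
  L: Z = jωL = j·390.8·0.106 = 0 + j41.43 Ω
  C: Z = 1/(jωC) = -j/(ω·C) = 0 - j1.532e+04 Ω
Step 3 — Series combination: Z_total = R + L + C = 35.5 - j1.528e+04 Ω = 1.528e+04∠-89.9° Ω.

Z = 35.5 - j1.528e+04 Ω = 1.528e+04∠-89.9° Ω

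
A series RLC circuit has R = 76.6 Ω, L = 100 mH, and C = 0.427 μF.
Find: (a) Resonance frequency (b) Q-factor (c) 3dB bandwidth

Step 1 — Resonance condition Im(Z)=0 gives ω₀ = 1/√(LC).
Step 2 — ω₀ = 1/√(0.1·4.27e-07) = 4839 rad/s.
Step 3 — f₀ = ω₀/(2π) = 770.2 Hz.
Step 4 — Series Q: Q = ω₀L/R = 4839·0.1/76.6 = 6.318.
Step 5 — 3dB bandwidth: Δω = ω₀/Q = 766 rad/s; BW = Δω/(2π) = 121.9 Hz.

(a) f₀ = 770.2 Hz  (b) Q = 6.318  (c) BW = 121.9 Hz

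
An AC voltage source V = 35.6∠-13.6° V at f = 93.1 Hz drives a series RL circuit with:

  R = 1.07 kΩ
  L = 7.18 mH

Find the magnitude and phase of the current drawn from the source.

Step 1 — Angular frequency: ω = 2π·f = 2π·93.1 = 585 rad/s.
Step 2 — Component impedances:
  R: Z = R = 1070 Ω
  L: Z = jωL = j·585·0.00718 = 0 + j4.2 Ω
Step 3 — Series combination: Z_total = R + L = 1070 + j4.2 Ω = 1070∠0.2° Ω.
Step 4 — Source phasor: V = 35.6∠-13.6° V = 34.6 - j8.371 V.
Step 5 — Ohm's law: I = V / Z_total = (34.6 - j8.371) / (1070 + j4.2) = 0.03231 - j0.00795 A.
Step 6 — Convert to polar: |I| = 0.03327 A, ∠I = -13.8°.

I = 0.03327∠-13.8° A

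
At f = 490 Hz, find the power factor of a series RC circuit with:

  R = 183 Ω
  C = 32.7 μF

Step 1 — Angular frequency: ω = 2π·f = 2π·490 = 3079 rad/s.
Step 2 — Component impedances:
  R: Z = R = 183 Ω
  C: Z = 1/(jωC) = -j/(ω·C) = 0 - j9.933 Ω
Step 3 — Series combination: Z_total = R + C = 183 - j9.933 Ω = 183.3∠-3.1° Ω.
Step 4 — Power factor: PF = cos(φ) = Re(Z)/|Z| = 183/183.27 = 0.9985.
Step 5 — Type: Im(Z) = -9.933 ⇒ leading (phase φ = -3.1°).

PF = 0.9985 (leading, φ = -3.1°)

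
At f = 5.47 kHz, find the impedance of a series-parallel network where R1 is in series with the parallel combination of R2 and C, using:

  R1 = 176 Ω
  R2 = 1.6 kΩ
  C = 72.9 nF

Step 1 — Angular frequency: ω = 2π·f = 2π·5470 = 3.437e+04 rad/s.
Step 2 — Component impedances:
  R1: Z = R = 176 Ω
  R2: Z = R = 1600 Ω
  C: Z = 1/(jωC) = -j/(ω·C) = 0 - j399.1 Ω
Step 3 — Parallel branch: R2 || C = 1/(1/R2 + 1/C) = 93.73 - j375.7 Ω.
Step 4 — Series with R1: Z_total = R1 + (R2 || C) = 269.7 - j375.7 Ω = 462.5∠-54.3° Ω.

Z = 269.7 - j375.7 Ω = 462.5∠-54.3° Ω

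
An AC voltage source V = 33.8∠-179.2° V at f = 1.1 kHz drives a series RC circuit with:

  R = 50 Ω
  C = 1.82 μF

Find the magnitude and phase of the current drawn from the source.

Step 1 — Angular frequency: ω = 2π·f = 2π·1100 = 6912 rad/s.
Step 2 — Component impedances:
  R: Z = R = 50 Ω
  C: Z = 1/(jωC) = -j/(ω·C) = 0 - j79.5 Ω
Step 3 — Series combination: Z_total = R + C = 50 - j79.5 Ω = 93.91∠-57.8° Ω.
Step 4 — Source phasor: V = 33.8∠-179.2° V = -33.8 - j0.4719 V.
Step 5 — Ohm's law: I = V / Z_total = (-33.8 - j0.4719) / (50 - j79.5) = -0.1873 - j0.3073 A.
Step 6 — Convert to polar: |I| = 0.3599 A, ∠I = -121.4°.

I = 0.3599∠-121.4° A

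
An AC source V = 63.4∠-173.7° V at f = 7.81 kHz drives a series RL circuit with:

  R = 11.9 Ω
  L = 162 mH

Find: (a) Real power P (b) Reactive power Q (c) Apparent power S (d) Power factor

Step 1 — Angular frequency: ω = 2π·f = 2π·7810 = 4.907e+04 rad/s.
Step 2 — Component impedances:
  R: Z = R = 11.9 Ω
  L: Z = jωL = j·4.907e+04·0.162 = 0 + j7950 Ω
Step 3 — Series combination: Z_total = R + L = 11.9 + j7950 Ω = 7950∠89.9° Ω.
Step 4 — Source phasor: V = 63.4∠-173.7° V = -63.02 - j6.957 V.
Step 5 — Current: I = V / Z = -0.000887 + j0.007926 A = 0.007975∠96.4° A.
Step 6 — Complex power: S = V·I* = 0.0007569 + j0.5056 VA.
Step 7 — Real power: P = Re(S) = 0.0007569 W.
Step 8 — Reactive power: Q = Im(S) = 0.5056 VAR.
Step 9 — Apparent power: |S| = 0.5056 VA.
Step 10 — Power factor: PF = P/|S| = 0.001497 (lagging).

(a) P = 0.0007569 W  (b) Q = 0.5056 VAR  (c) S = 0.5056 VA  (d) PF = 0.001497 (lagging)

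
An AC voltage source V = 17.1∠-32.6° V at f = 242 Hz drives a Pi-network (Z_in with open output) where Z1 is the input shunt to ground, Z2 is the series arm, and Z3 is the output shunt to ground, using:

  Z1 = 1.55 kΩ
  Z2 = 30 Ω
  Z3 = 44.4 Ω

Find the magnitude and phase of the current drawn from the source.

Step 1 — Angular frequency: ω = 2π·f = 2π·242 = 1521 rad/s.
Step 2 — Component impedances:
  Z1: Z = R = 1550 Ω
  Z2: Z = R = 30 Ω
  Z3: Z = R = 44.4 Ω
Step 3 — With open output, the series arm Z2 and the output shunt Z3 appear in series to ground: Z2 + Z3 = 74.4 Ω.
Step 4 — Parallel with input shunt Z1: Z_in = Z1 || (Z2 + Z3) = 70.99 Ω = 70.99∠0.0° Ω.
Step 5 — Source phasor: V = 17.1∠-32.6° V = 14.41 - j9.213 V.
Step 6 — Ohm's law: I = V / Z_total = (14.41 - j9.213) / (70.99) = 0.2029 - j0.1298 A.
Step 7 — Convert to polar: |I| = 0.2409 A, ∠I = -32.6°.

I = 0.2409∠-32.6° A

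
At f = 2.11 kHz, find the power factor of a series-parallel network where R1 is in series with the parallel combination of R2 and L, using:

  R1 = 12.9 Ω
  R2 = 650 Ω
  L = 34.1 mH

Step 1 — Angular frequency: ω = 2π·f = 2π·2110 = 1.326e+04 rad/s.
Step 2 — Component impedances:
  R1: Z = R = 12.9 Ω
  R2: Z = R = 650 Ω
  L: Z = jωL = j·1.326e+04·0.0341 = 0 + j452.1 Ω
Step 3 — Parallel branch: R2 || L = 1/(1/R2 + 1/L) = 211.9 + j304.7 Ω.
Step 4 — Series with R1: Z_total = R1 + (R2 || L) = 224.8 + j304.7 Ω = 378.7∠53.6° Ω.
Step 5 — Power factor: PF = cos(φ) = Re(Z)/|Z| = 224.82/378.65 = 0.5937.
Step 6 — Type: Im(Z) = 304.7 ⇒ lagging (phase φ = 53.6°).

PF = 0.5937 (lagging, φ = 53.6°)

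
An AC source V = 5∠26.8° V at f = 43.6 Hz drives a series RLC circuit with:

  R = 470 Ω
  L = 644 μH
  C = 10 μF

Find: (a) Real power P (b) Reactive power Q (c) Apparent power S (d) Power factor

Step 1 — Angular frequency: ω = 2π·f = 2π·43.6 = 273.9 rad/s.
Step 2 — Component impedances:
  R: Z = R = 470 Ω
  L: Z = jωL = j·273.9·0.000644 = 0 + j0.1764 Ω
  C: Z = 1/(jωC) = -j/(ω·C) = 0 - j365 Ω
Step 3 — Series combination: Z_total = R + L + C = 470 - j364.9 Ω = 595∠-37.8° Ω.
Step 4 — Source phasor: V = 5∠26.8° V = 4.463 + j2.254 V.
Step 5 — Current: I = V / Z = 0.003602 + j0.007592 A = 0.008403∠64.6° A.
Step 6 — Complex power: S = V·I* = 0.03319 - j0.02577 VA.
Step 7 — Real power: P = Re(S) = 0.03319 W.
Step 8 — Reactive power: Q = Im(S) = -0.02577 VAR.
Step 9 — Apparent power: |S| = 0.04202 VA.
Step 10 — Power factor: PF = P/|S| = 0.7899 (leading).

(a) P = 0.03319 W  (b) Q = -0.02577 VAR  (c) S = 0.04202 VA  (d) PF = 0.7899 (leading)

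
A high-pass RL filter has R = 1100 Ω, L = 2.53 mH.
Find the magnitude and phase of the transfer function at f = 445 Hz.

Step 1 — Angular frequency: ω = 2π·445 = 2796 rad/s.
Step 2 — Transfer function: H(jω) = jωL/(R + jωL).
Step 3 — Numerator jωL = j·7.074; denominator R + jωL = 1100 + j7.074.
Step 4 — H = 4.135e-05 + j0.006431.
Step 5 — Magnitude: |H| = 0.006431 (-43.8 dB); phase: φ = 89.6°.

|H| = 0.006431 (-43.8 dB), φ = 89.6°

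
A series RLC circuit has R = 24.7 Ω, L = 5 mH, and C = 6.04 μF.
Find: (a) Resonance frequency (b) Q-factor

Step 1 — Resonance condition Im(Z)=0 gives ω₀ = 1/√(LC).
Step 2 — ω₀ = 1/√(0.005·6.04e-06) = 5754 rad/s.
Step 3 — f₀ = ω₀/(2π) = 915.8 Hz.
Step 4 — Series Q: Q = ω₀L/R = 5754·0.005/24.7 = 1.165.

(a) f₀ = 915.8 Hz  (b) Q = 1.165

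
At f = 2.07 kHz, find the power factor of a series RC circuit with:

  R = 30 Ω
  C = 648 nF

Step 1 — Angular frequency: ω = 2π·f = 2π·2070 = 1.301e+04 rad/s.
Step 2 — Component impedances:
  R: Z = R = 30 Ω
  C: Z = 1/(jωC) = -j/(ω·C) = 0 - j118.7 Ω
Step 3 — Series combination: Z_total = R + C = 30 - j118.7 Ω = 122.4∠-75.8° Ω.
Step 4 — Power factor: PF = cos(φ) = Re(Z)/|Z| = 30/122.4 = 0.2451.
Step 5 — Type: Im(Z) = -118.7 ⇒ leading (phase φ = -75.8°).

PF = 0.2451 (leading, φ = -75.8°)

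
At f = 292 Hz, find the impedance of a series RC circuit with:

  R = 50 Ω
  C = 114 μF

Step 1 — Angular frequency: ω = 2π·f = 2π·292 = 1835 rad/s.
Step 2 — Component impedances:
  R: Z = R = 50 Ω
  C: Z = 1/(jωC) = -j/(ω·C) = 0 - j4.781 Ω
Step 3 — Series combination: Z_total = R + C = 50 - j4.781 Ω = 50.23∠-5.5° Ω.

Z = 50 - j4.781 Ω = 50.23∠-5.5° Ω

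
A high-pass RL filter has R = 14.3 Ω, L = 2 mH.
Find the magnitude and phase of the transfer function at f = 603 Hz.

Step 1 — Angular frequency: ω = 2π·603 = 3789 rad/s.
Step 2 — Transfer function: H(jω) = jωL/(R + jωL).
Step 3 — Numerator jωL = j·7.578; denominator R + jωL = 14.3 + j7.578.
Step 4 — H = 0.2192 + j0.4137.
Step 5 — Magnitude: |H| = 0.4682 (-6.6 dB); phase: φ = 62.1°.

|H| = 0.4682 (-6.6 dB), φ = 62.1°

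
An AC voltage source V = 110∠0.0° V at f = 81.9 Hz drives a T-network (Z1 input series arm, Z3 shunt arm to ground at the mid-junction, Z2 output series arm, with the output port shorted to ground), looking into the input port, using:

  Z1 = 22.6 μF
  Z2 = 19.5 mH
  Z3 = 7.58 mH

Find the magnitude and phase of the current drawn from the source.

Step 1 — Angular frequency: ω = 2π·f = 2π·81.9 = 514.6 rad/s.
Step 2 — Component impedances:
  Z1: Z = 1/(jωC) = -j/(ω·C) = 0 - j85.99 Ω
  Z2: Z = jωL = j·514.6·0.0195 = 0 + j10.03 Ω
  Z3: Z = jωL = j·514.6·0.00758 = 0 + j3.901 Ω
Step 3 — With the output port shorted to ground, the output series arm Z2 runs from the junction to ground; the shunt arm Z3 also runs from the junction to ground. They appear in parallel: Z3 || Z2 = 0 + j2.809 Ω.
Step 4 — Series with input arm Z1: Z_in = Z1 + (Z3 || Z2) = 0 - j83.18 Ω = 83.18∠-90.0° Ω.
Step 5 — Source phasor: V = 110∠0.0° V = 110 V.
Step 6 — Ohm's law: I = V / Z_total = (110) / (0 - j83.18) = 0 + j1.322 A.
Step 7 — Convert to polar: |I| = 1.322 A, ∠I = 90.0°.

I = 1.322∠90.0° A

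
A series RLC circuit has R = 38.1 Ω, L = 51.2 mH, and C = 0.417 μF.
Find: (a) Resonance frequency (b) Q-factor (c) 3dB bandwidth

Step 1 — Resonance: ω₀ = 1/√(LC) = 1/√(0.0512·4.17e-07) = 6844 rad/s.
Step 2 — f₀ = ω₀/(2π) = 1089 Hz.
Step 3 — Series Q: Q = ω₀L/R = 6844·0.0512/38.1 = 9.197.
Step 4 — Bandwidth: Δω = ω₀/Q = 744.1 rad/s; BW = Δω/(2π) = 118.4 Hz.

(a) f₀ = 1089 Hz  (b) Q = 9.197  (c) BW = 118.4 Hz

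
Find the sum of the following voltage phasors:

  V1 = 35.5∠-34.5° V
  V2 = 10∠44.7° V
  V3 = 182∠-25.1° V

Step 1 — Convert each phasor to rectangular form:
  V1 = 35.5·(cos(-34.5°) + j·sin(-34.5°)) = 29.26 - j20.11 V
  V2 = 10·(cos(44.7°) + j·sin(44.7°)) = 7.108 + j7.034 V
  V3 = 182·(cos(-25.1°) + j·sin(-25.1°)) = 164.8 - j77.2 V
Step 2 — Sum components: V_total = 201.2 - j90.28 V.
Step 3 — Convert to polar: |V_total| = 220.5 V, ∠V_total = -24.2°.

V_total = 220.5∠-24.2° V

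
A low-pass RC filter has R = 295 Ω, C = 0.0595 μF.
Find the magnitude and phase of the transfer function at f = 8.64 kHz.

Step 1 — Angular frequency: ω = 2π·8640 = 5.429e+04 rad/s.
Step 2 — Transfer function: H(jω) = 1/(1 + jωRC).
Step 3 — Denominator: 1 + jωRC = 1 + j·5.429e+04·295·5.95e-08 = 1 + j0.9529.
Step 4 — H = 0.5241 - j0.4994.
Step 5 — Magnitude: |H| = 0.724 (-2.8 dB); phase: φ = -43.6°.

|H| = 0.724 (-2.8 dB), φ = -43.6°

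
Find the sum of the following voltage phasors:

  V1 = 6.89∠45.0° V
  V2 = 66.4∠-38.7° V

Step 1 — Convert each phasor to rectangular form:
  V1 = 6.89·(cos(45.0°) + j·sin(45.0°)) = 4.872 + j4.872 V
  V2 = 66.4·(cos(-38.7°) + j·sin(-38.7°)) = 51.82 - j41.52 V
Step 2 — Sum components: V_total = 56.69 - j36.64 V.
Step 3 — Convert to polar: |V_total| = 67.5 V, ∠V_total = -32.9°.

V_total = 67.5∠-32.9° V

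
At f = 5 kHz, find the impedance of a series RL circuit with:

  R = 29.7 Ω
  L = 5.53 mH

Step 1 — Angular frequency: ω = 2π·f = 2π·5000 = 3.142e+04 rad/s.
Step 2 — Component impedances:
  R: Z = R = 29.7 Ω
  L: Z = jωL = j·3.142e+04·0.00553 = 0 + j173.7 Ω
Step 3 — Series combination: Z_total = R + L = 29.7 + j173.7 Ω = 176.3∠80.3° Ω.

Z = 29.7 + j173.7 Ω = 176.3∠80.3° Ω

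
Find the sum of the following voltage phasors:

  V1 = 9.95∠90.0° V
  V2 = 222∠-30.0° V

Step 1 — Convert each phasor to rectangular form:
  V1 = 9.95·(cos(90.0°) + j·sin(90.0°)) = 0 + j9.95 V
  V2 = 222·(cos(-30.0°) + j·sin(-30.0°)) = 192.3 - j111 V
Step 2 — Sum components: V_total = 192.3 - j101 V.
Step 3 — Convert to polar: |V_total| = 217.2 V, ∠V_total = -27.7°.

V_total = 217.2∠-27.7° V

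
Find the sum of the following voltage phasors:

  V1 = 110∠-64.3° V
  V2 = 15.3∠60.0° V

Step 1 — Convert each phasor to rectangular form:
  V1 = 110·(cos(-64.3°) + j·sin(-64.3°)) = 47.7 - j99.12 V
  V2 = 15.3·(cos(60.0°) + j·sin(60.0°)) = 7.65 + j13.25 V
Step 2 — Sum components: V_total = 55.35 - j85.87 V.
Step 3 — Convert to polar: |V_total| = 102.2 V, ∠V_total = -57.2°.

V_total = 102.2∠-57.2° V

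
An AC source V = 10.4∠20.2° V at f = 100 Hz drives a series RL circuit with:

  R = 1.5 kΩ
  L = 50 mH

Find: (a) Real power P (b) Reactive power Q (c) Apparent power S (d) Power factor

Step 1 — Angular frequency: ω = 2π·f = 2π·100 = 628.3 rad/s.
Step 2 — Component impedances:
  R: Z = R = 1500 Ω
  L: Z = jωL = j·628.3·0.05 = 0 + j31.42 Ω
Step 3 — Series combination: Z_total = R + L = 1500 + j31.42 Ω = 1500∠1.2° Ω.
Step 4 — Source phasor: V = 10.4∠20.2° V = 9.76 + j3.591 V.
Step 5 — Current: I = V / Z = 0.006554 + j0.002257 A = 0.006932∠19.0° A.
Step 6 — Complex power: S = V·I* = 0.07208 + j0.00151 VA.
Step 7 — Real power: P = Re(S) = 0.07208 W.
Step 8 — Reactive power: Q = Im(S) = 0.00151 VAR.
Step 9 — Apparent power: |S| = 0.07209 VA.
Step 10 — Power factor: PF = P/|S| = 0.9998 (lagging).

(a) P = 0.07208 W  (b) Q = 0.00151 VAR  (c) S = 0.07209 VA  (d) PF = 0.9998 (lagging)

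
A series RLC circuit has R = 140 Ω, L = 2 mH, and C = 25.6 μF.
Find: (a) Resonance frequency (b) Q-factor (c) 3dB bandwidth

Step 1 — Resonance: ω₀ = 1/√(LC) = 1/√(0.002·2.56e-05) = 4419 rad/s.
Step 2 — f₀ = ω₀/(2π) = 703.4 Hz.
Step 3 — Series Q: Q = ω₀L/R = 4419·0.002/140 = 0.06313.
Step 4 — Bandwidth: Δω = ω₀/Q = 7e+04 rad/s; BW = Δω/(2π) = 1.114e+04 Hz.

(a) f₀ = 703.4 Hz  (b) Q = 0.06313  (c) BW = 1.114e+04 Hz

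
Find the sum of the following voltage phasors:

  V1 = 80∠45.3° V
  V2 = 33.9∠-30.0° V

Step 1 — Convert each phasor to rectangular form:
  V1 = 80·(cos(45.3°) + j·sin(45.3°)) = 56.27 + j56.86 V
  V2 = 33.9·(cos(-30.0°) + j·sin(-30.0°)) = 29.36 - j16.95 V
Step 2 — Sum components: V_total = 85.63 + j39.91 V.
Step 3 — Convert to polar: |V_total| = 94.48 V, ∠V_total = 25.0°.

V_total = 94.48∠25.0° V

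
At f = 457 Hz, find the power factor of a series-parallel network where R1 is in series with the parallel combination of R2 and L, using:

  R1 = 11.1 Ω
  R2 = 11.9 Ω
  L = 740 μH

Step 1 — Angular frequency: ω = 2π·f = 2π·457 = 2871 rad/s.
Step 2 — Component impedances:
  R1: Z = R = 11.1 Ω
  R2: Z = R = 11.9 Ω
  L: Z = jωL = j·2871·0.00074 = 0 + j2.125 Ω
Step 3 — Parallel branch: R2 || L = 1/(1/R2 + 1/L) = 0.3677 + j2.059 Ω.
Step 4 — Series with R1: Z_total = R1 + (R2 || L) = 11.47 + j2.059 Ω = 11.65∠10.2° Ω.
Step 5 — Power factor: PF = cos(φ) = Re(Z)/|Z| = 11.468/11.651 = 0.9843.
Step 6 — Type: Im(Z) = 2.059 ⇒ lagging (phase φ = 10.2°).

PF = 0.9843 (lagging, φ = 10.2°)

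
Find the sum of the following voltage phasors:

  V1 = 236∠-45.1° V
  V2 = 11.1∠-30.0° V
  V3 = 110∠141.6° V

Step 1 — Convert each phasor to rectangular form:
  V1 = 236·(cos(-45.1°) + j·sin(-45.1°)) = 166.6 - j167.2 V
  V2 = 11.1·(cos(-30.0°) + j·sin(-30.0°)) = 9.613 - j5.55 V
  V3 = 110·(cos(141.6°) + j·sin(141.6°)) = -86.21 + j68.33 V
Step 2 — Sum components: V_total = 89.99 - j104.4 V.
Step 3 — Convert to polar: |V_total| = 137.8 V, ∠V_total = -49.2°.

V_total = 137.8∠-49.2° V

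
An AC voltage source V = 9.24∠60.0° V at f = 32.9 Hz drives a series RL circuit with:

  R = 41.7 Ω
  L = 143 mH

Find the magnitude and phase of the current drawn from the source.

Step 1 — Angular frequency: ω = 2π·f = 2π·32.9 = 206.7 rad/s.
Step 2 — Component impedances:
  R: Z = R = 41.7 Ω
  L: Z = jωL = j·206.7·0.143 = 0 + j29.56 Ω
Step 3 — Series combination: Z_total = R + L = 41.7 + j29.56 Ω = 51.11∠35.3° Ω.
Step 4 — Source phasor: V = 9.24∠60.0° V = 4.62 + j8.002 V.
Step 5 — Ohm's law: I = V / Z_total = (4.62 + j8.002) / (41.7 + j29.56) = 0.1643 + j0.07545 A.
Step 6 — Convert to polar: |I| = 0.1808 A, ∠I = 24.7°.

I = 0.1808∠24.7° A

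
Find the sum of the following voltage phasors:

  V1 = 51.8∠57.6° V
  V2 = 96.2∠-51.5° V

Step 1 — Convert each phasor to rectangular form:
  V1 = 51.8·(cos(57.6°) + j·sin(57.6°)) = 27.76 + j43.74 V
  V2 = 96.2·(cos(-51.5°) + j·sin(-51.5°)) = 59.89 - j75.29 V
Step 2 — Sum components: V_total = 87.64 - j31.55 V.
Step 3 — Convert to polar: |V_total| = 93.15 V, ∠V_total = -19.8°.

V_total = 93.15∠-19.8° V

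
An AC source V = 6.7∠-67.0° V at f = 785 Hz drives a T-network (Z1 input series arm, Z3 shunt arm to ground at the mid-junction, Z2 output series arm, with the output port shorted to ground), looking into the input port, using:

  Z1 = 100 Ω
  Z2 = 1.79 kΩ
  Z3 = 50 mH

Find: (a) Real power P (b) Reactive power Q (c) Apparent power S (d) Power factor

Step 1 — Angular frequency: ω = 2π·f = 2π·785 = 4932 rad/s.
Step 2 — Component impedances:
  Z1: Z = R = 100 Ω
  Z2: Z = R = 1790 Ω
  Z3: Z = jωL = j·4932·0.05 = 0 + j246.6 Ω
Step 3 — With the output port shorted to ground, the output series arm Z2 runs from the junction to ground; the shunt arm Z3 also runs from the junction to ground. They appear in parallel: Z3 || Z2 = 33.34 + j242 Ω.
Step 4 — Series with input arm Z1: Z_in = Z1 + (Z3 || Z2) = 133.3 + j242 Ω = 276.3∠61.1° Ω.
Step 5 — Source phasor: V = 6.7∠-67.0° V = 2.618 - j6.167 V.
Step 6 — Current: I = V / Z = -0.01498 - j0.01907 A = 0.02425∠-128.1° A.
Step 7 — Complex power: S = V·I* = 0.07839 + j0.1423 VA.
Step 8 — Real power: P = Re(S) = 0.07839 W.
Step 9 — Reactive power: Q = Im(S) = 0.1423 VAR.
Step 10 — Apparent power: |S| = 0.1625 VA.
Step 11 — Power factor: PF = P/|S| = 0.4826 (lagging).

(a) P = 0.07839 W  (b) Q = 0.1423 VAR  (c) S = 0.1625 VA  (d) PF = 0.4826 (lagging)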